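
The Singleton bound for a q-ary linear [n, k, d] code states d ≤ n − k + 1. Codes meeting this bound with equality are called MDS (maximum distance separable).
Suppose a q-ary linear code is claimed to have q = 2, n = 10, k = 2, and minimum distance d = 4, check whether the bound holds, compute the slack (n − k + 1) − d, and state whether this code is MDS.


Singleton RHS = n − k + 1 = 9, slack = 5, bound satisfied, not MDS.

Singleton bound: d ≤ n − k + 1.
Here n = 10, k = 2, so n − k + 1 = 9.
Given d = 4, check d ≤ 9: YES.
Slack = (n − k + 1) − d = 5.
The code is NOT MDS (slack = 5 > 0).
Description: the claimed parameters are [10, 2, 4]_2; such a code would be non-MDS.


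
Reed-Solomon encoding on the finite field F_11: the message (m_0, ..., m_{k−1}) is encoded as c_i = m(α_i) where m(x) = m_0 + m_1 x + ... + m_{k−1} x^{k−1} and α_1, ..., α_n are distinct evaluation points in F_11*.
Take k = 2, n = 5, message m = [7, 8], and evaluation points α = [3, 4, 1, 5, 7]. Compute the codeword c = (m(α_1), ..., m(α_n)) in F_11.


c = [9, 6, 4, 3, 8]

Message polynomial: m(x) = 7 + 8·x (mod 11).
For each evaluation point α_i, compute m(α_i) mod 11:
  α_1 = 3: Horner steps 8 → 9, so m(3) = 9.
  α_2 = 4: Horner steps 8 → 6, so m(4) = 6.
  α_3 = 1: Horner steps 8 → 4, so m(1) = 4.
  α_4 = 5: Horner steps 8 → 3, so m(5) = 3.
  α_5 = 7: Horner steps 8 → 8, so m(7) = 8.
Codeword c = [9, 6, 4, 3, 8] ∈ F_11^5.


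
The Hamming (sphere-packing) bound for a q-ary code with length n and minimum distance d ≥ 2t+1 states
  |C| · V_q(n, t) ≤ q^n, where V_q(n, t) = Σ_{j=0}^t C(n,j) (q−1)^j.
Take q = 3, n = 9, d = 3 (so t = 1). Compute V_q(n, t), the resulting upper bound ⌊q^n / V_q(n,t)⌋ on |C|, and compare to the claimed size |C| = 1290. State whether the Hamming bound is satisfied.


V_q(n, t) = 19, q^n = 19683, Hamming bound = 1035, |C| = 1290 > bound (violated).

Step 1: Compute V_q(n, t) = Σ_{j=0}^1 C(n, j) (q−1)^j.
  j = 0: C(9,0)·(2)^0 = 1·1 = 1.
  j = 1: C(9,1)·(2)^1 = 9·2 = 18.
  V_q(n, t) = 1 + 18 = 19.
Step 2: q^n = 3^9 = 19683.
Step 3: Hamming bound ⌊q^n / V_q(n,t)⌋ = ⌊19683/19⌋ = 1035.
Step 4: Compare |C| = 1290 to 1035: violated.
The claimed |C| lies above the Hamming bound, so no 3-ary code of length 9 with d ≥ 3 can have 1290 codewords.


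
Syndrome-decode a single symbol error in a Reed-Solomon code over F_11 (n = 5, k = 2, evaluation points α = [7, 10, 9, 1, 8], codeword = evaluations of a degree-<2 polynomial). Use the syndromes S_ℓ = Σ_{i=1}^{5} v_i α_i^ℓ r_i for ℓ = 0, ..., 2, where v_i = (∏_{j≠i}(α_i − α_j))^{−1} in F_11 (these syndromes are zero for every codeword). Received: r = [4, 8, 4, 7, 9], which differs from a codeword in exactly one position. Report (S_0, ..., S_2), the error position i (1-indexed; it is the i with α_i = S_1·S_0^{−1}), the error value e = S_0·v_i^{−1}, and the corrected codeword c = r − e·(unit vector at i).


S = (2, 7, 8), error at position 3, error magnitude e = 1, c = [4, 8, 3, 7, 9].

Step 1: column multipliers v_i = (∏_{j≠i}(α_i − α_j))^{−1} mod 11.
  i = 1 (α = 7): (7−10)(7−9)(7−1)(7−8) = (−3)·(−2)·6·(−1) = −36 ≡ 8, so v_1 = 8^{−1} = 7 (mod 11).
  i = 2 (α = 10): (10−7)(10−9)(10−1)(10−8) = 3·1·9·2 = 54 ≡ 10, so v_2 = 10^{−1} = 10 (mod 11).
  i = 3 (α = 9): (9−7)(9−10)(9−1)(9−8) = 2·(−1)·8·1 = −16 ≡ 6, so v_3 = 6^{−1} = 2 (mod 11).
  i = 4 (α = 1): (1−7)(1−10)(1−9)(1−8) = (−6)·(−9)·(−8)·(−7) = 3024 ≡ 10, so v_4 = 10^{−1} = 10 (mod 11).
  i = 5 (α = 8): (8−7)(8−10)(8−9)(8−1) = 1·(−2)·(−1)·7 = 14 ≡ 3, so v_5 = 3^{−1} = 4 (mod 11).
  v = [7, 10, 2, 10, 4].
Step 2: syndromes of r = [4, 8, 4, 7, 9] (all sums mod 11).
  S_0 = Σ v_i r_i = 7·4 + 10·8 + 2·4 + 10·7 + 4·9 = 222 ≡ 2.
  S_1 = Σ v_i α_i r_i = 7·7·4 + 10·10·8 + 2·9·4 + 10·1·7 + 4·8·9 = 1426 ≡ 7.
  α_i^2 mod 11 = [5, 1, 4, 1, 9].
  S_2 = Σ v_i α_i^2 r_i = 7·5·4 + 10·1·8 + 2·4·4 + 10·1·7 + 4·9·9 = 646 ≡ 8.
  S = (2, 7, 8) ≠ 0, so r is not a codeword (an error is present).
Step 3: locate the error. For a single error e at position i, S_ℓ = v_i·e·α_i^ℓ, so α_err = S_1/S_0.
  S_0^{−1} = 2^{−1} = 6 (mod 11), so α_err = 7·6 = 42 ≡ 9 = α_3. Error position i = 3.
  Consistency check: S_2/S_1 = 8·8 = 64 ≡ 9 = α_err ✓ (single-error assumption holds).
Step 4: error magnitude e = S_0/v_3 = S_0·∏_{j≠3}(α_3 − α_j) = 2·6 = 12 ≡ 1 (mod 11).
Step 5: correct position 3: c_3 = r_3 − e = 4 − 1 ≡ 3 (mod 11). Hence c = [4, 8, 3, 7, 9].
  Check: interpolating c through the α_i gives m(x) = 2 + 5·x (degree < 2) with m(α_i) = c_i for every i, so c is indeed a codeword.


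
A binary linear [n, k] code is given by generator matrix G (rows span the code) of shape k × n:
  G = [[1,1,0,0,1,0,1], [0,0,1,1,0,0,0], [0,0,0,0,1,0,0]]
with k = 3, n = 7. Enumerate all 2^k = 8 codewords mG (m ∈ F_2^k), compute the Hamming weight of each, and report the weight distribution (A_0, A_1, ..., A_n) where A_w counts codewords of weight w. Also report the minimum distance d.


Weight distribution: A_0 = 1, A_1 = 1, A_2 = 1, A_3 = 2, A_4 = 1, A_5 = 1, A_6 = 1. Minimum distance d = 1.

Enumerate all 2^3 = 8 messages m ∈ F_2^3.
For each, compute codeword c = mG in F_2^7, then tally its weight.
  m = 000 → c = 0000000, weight = 0.
  m = 100 → c = 1100101, weight = 4.
  m = 010 → c = 0011000, weight = 2.
  m = 110 → c = 1111101, weight = 6.
  m = 001 → c = 0000100, weight = 1.
  m = 101 → c = 1100001, weight = 3.
  m = 011 → c = 0011100, weight = 3.
  m = 111 → c = 1111001, weight = 5.
Tally weights:
  weight 0: 1 codewords.
  weight 1: 1 codewords.
  weight 2: 1 codewords.
  weight 3: 2 codewords.
  weight 4: 1 codewords.
  weight 5: 1 codewords.
  weight 6: 1 codewords.
Minimum distance d = smallest w > 0 with A_w > 0 = 1.
Sanity: Σ A_w = 8 = 2^3 = 8 ✓.


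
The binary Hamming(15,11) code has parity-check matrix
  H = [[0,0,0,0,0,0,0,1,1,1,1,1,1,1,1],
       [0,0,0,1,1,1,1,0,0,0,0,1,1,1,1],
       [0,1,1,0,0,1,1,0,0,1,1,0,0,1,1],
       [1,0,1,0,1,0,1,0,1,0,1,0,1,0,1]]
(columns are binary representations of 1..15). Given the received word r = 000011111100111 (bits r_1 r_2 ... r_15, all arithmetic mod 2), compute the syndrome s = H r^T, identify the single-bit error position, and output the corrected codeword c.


s = (0, 0, 1, 1)^T, error position = 3, corrected codeword c = 001011111100111

Compute s = H r^T mod 2 one row at a time:
  s_1 = 1 + 1 + 1 + 0 + 0 + 1 + 1 + 1 = 6 ≡ 0 (mod 2).
  s_2 = 0 + 1 + 1 + 1 + 0 + 1 + 1 + 1 = 6 ≡ 0 (mod 2).
  s_3 = 0 + 0 + 1 + 1 + 1 + 0 + 1 + 1 = 5 ≡ 1 (mod 2).
  s_4 = 0 + 0 + 1 + 1 + 1 + 0 + 1 + 1 = 5 ≡ 1 (mod 2).
s = (0, 0, 1, 1)^T — this equals column 3 of H (binary 0011), so error is at position 3.
Correct: flip bit 3 of r = 000011111100111 to get c = 001011111100111.


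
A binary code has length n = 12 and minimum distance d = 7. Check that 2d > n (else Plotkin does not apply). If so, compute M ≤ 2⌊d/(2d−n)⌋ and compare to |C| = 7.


Plotkin bound M ≤ 6; given |C| = 7 > bound (violated).

Check applicability: 2d = 14, n = 12.
2d − n = 2 > 0, so Plotkin applies.
Compute d/(2d−n) = 7/2 ≈ 3.5000.
⌊d/(2d−n)⌋ = 3.
Plotkin bound: M ≤ 2·3 = 6.
Given |C| = 7, check: VIOLATED.
This |C| is above the Plotkin bound, so no binary code with n = 12, d = 7 and 7 codewords exists.


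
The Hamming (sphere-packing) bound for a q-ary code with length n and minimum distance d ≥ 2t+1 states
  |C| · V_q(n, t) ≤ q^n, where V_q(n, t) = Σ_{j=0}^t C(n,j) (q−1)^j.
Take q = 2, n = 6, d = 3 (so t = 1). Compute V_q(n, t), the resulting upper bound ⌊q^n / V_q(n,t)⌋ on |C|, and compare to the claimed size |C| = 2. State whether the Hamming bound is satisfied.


V_q(n, t) = 7, q^n = 64, Hamming bound = 9, |C| = 2 ≤ bound (satisfied).

Step 1: Compute V_q(n, t) = Σ_{j=0}^1 C(n, j) (q−1)^j.
  j = 0: C(6,0)·(1)^0 = 1·1 = 1.
  j = 1: C(6,1)·(1)^1 = 6·1 = 6.
  V_q(n, t) = 1 + 6 = 7.
Step 2: q^n = 2^6 = 64.
Step 3: Hamming bound ⌊q^n / V_q(n,t)⌋ = ⌊64/7⌋ = 9.
Step 4: Compare |C| = 2 to 9: satisfied.
The claimed |C| lies below the Hamming bound.


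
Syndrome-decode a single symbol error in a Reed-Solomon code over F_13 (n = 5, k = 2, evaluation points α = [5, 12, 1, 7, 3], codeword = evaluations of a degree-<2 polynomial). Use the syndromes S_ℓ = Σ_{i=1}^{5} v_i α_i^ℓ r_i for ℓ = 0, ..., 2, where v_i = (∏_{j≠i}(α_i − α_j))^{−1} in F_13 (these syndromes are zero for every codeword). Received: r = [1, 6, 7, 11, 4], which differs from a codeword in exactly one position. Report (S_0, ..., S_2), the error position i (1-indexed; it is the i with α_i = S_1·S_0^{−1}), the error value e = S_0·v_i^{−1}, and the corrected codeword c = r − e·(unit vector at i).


S = (5, 8, 5), error at position 2, error magnitude e = 9, c = [1, 10, 7, 11, 4].

Step 1: column multipliers v_i = (∏_{j≠i}(α_i − α_j))^{−1} mod 13.
  i = 1 (α = 5): (5−12)(5−1)(5−7)(5−3) = (−7)·4·(−2)·2 = 112 ≡ 8, so v_1 = 8^{−1} = 5 (mod 13).
  i = 2 (α = 12): (12−5)(12−1)(12−7)(12−3) = 7·11·5·9 = 3465 ≡ 7, so v_2 = 7^{−1} = 2 (mod 13).
  i = 3 (α = 1): (1−5)(1−12)(1−7)(1−3) = (−4)·(−11)·(−6)·(−2) = 528 ≡ 8, so v_3 = 8^{−1} = 5 (mod 13).
  i = 4 (α = 7): (7−5)(7−12)(7−1)(7−3) = 2·(−5)·6·4 = −240 ≡ 7, so v_4 = 7^{−1} = 2 (mod 13).
  i = 5 (α = 3): (3−5)(3−12)(3−1)(3−7) = (−2)·(−9)·2·(−4) = −144 ≡ 12, so v_5 = 12^{−1} = 12 (mod 13).
  v = [5, 2, 5, 2, 12].
Step 2: syndromes of r = [1, 6, 7, 11, 4] (all sums mod 13).
  S_0 = Σ v_i r_i = 5·1 + 2·6 + 5·7 + 2·11 + 12·4 = 122 ≡ 5.
  S_1 = Σ v_i α_i r_i = 5·5·1 + 2·12·6 + 5·1·7 + 2·7·11 + 12·3·4 = 502 ≡ 8.
  α_i^2 mod 13 = [12, 1, 1, 10, 9].
  S_2 = Σ v_i α_i^2 r_i = 5·12·1 + 2·1·6 + 5·1·7 + 2·10·11 + 12·9·4 = 759 ≡ 5.
  S = (5, 8, 5) ≠ 0, so r is not a codeword (an error is present).
Step 3: locate the error. For a single error e at position i, S_ℓ = v_i·e·α_i^ℓ, so α_err = S_1/S_0.
  S_0^{−1} = 5^{−1} = 8 (mod 13), so α_err = 8·8 = 64 ≡ 12 = α_2. Error position i = 2.
  Consistency check: S_2/S_1 = 5·5 = 25 ≡ 12 = α_err ✓ (single-error assumption holds).
Step 4: error magnitude e = S_0/v_2 = S_0·∏_{j≠2}(α_2 − α_j) = 5·7 = 35 ≡ 9 (mod 13).
Step 5: correct position 2: c_2 = r_2 − e = 6 − 9 ≡ 10 (mod 13). Hence c = [1, 10, 7, 11, 4].
  Check: interpolating c through the α_i gives m(x) = 2 + 5·x (degree < 2) with m(α_i) = c_i for every i, so c is indeed a codeword.


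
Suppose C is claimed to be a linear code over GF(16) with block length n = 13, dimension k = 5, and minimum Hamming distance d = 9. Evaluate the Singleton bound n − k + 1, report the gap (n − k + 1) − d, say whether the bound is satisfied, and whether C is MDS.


Singleton RHS = n − k + 1 = 9, slack = 0, bound satisfied, MDS.

Singleton bound: d ≤ n − k + 1.
Here n = 13, k = 5, so n − k + 1 = 9.
Given d = 9, check d ≤ 9: YES.
Slack = (n − k + 1) − d = 0.
The code is MDS (slack = 0).
Description: the claimed parameters are [13, 5, 9]_16; such a code would be MDS (meets Singleton bound).


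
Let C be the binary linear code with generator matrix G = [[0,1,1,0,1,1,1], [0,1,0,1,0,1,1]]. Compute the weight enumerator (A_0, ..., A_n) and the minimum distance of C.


Weight distribution: A_0 = 1, A_3 = 1, A_4 = 1, A_5 = 1. Minimum distance d = 3.

Enumerate all 2^2 = 4 messages m ∈ F_2^2.
For each, compute codeword c = mG in F_2^7, then tally its weight.
  m = 00 → c = 0000000, weight = 0.
  m = 10 → c = 0110111, weight = 5.
  m = 01 → c = 0101011, weight = 4.
  m = 11 → c = 0011100, weight = 3.
Tally weights:
  weight 0: 1 codewords.
  weight 3: 1 codewords.
  weight 4: 1 codewords.
  weight 5: 1 codewords.
Minimum distance d = smallest w > 0 with A_w > 0 = 3.
Sanity: Σ A_w = 4 = 2^2 = 4 ✓.


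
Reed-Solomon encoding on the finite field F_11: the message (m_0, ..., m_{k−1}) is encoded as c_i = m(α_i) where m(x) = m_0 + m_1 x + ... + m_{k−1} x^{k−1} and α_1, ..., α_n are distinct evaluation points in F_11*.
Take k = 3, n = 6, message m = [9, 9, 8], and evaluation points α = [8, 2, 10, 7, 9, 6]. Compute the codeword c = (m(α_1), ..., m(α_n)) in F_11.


c = [10, 4, 8, 2, 1, 10]

Message polynomial: m(x) = 9 + 9·x + 8·x^2 (mod 11).
For each evaluation point α_i, compute m(α_i) mod 11:
  α_1 = 8: Horner steps 8 → 7 → 10, so m(8) = 10.
  α_2 = 2: Horner steps 8 → 3 → 4, so m(2) = 4.
  α_3 = 10: Horner steps 8 → 1 → 8, so m(10) = 8.
  α_4 = 7: Horner steps 8 → 10 → 2, so m(7) = 2.
  α_5 = 9: Horner steps 8 → 4 → 1, so m(9) = 1.
  α_6 = 6: Horner steps 8 → 2 → 10, so m(6) = 10.
Codeword c = [10, 4, 8, 2, 1, 10] ∈ F_11^6.


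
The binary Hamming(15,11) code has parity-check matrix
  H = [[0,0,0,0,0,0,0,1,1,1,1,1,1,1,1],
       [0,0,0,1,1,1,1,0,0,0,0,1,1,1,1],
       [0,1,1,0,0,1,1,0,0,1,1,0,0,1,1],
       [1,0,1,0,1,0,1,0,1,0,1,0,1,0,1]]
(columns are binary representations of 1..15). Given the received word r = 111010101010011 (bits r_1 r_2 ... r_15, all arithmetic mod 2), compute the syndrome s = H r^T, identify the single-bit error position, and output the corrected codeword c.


s = (0, 0, 0, 1)^T, error position = 1, corrected codeword c = 011010101010011

Compute s = H r^T mod 2 one row at a time:
  s_1 = 0 + 1 + 0 + 1 + 0 + 0 + 1 + 1 = 4 ≡ 0 (mod 2).
  s_2 = 0 + 1 + 0 + 1 + 0 + 0 + 1 + 1 = 4 ≡ 0 (mod 2).
  s_3 = 1 + 1 + 0 + 1 + 0 + 1 + 1 + 1 = 6 ≡ 0 (mod 2).
  s_4 = 1 + 1 + 1 + 1 + 1 + 1 + 0 + 1 = 7 ≡ 1 (mod 2).
s = (0, 0, 0, 1)^T — this equals column 1 of H (binary 0001), so error is at position 1.
Correct: flip bit 1 of r = 111010101010011 to get c = 011010101010011.


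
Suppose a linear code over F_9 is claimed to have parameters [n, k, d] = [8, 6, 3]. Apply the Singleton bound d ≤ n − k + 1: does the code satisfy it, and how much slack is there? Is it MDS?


Singleton RHS = n − k + 1 = 3, slack = 0, bound satisfied, MDS.

Singleton bound: d ≤ n − k + 1.
Here n = 8, k = 6, so n − k + 1 = 3.
Given d = 3, check d ≤ 3: YES.
Slack = (n − k + 1) − d = 0.
The code is MDS (slack = 0).
Description: the claimed parameters are [8, 6, 3]_9; such a code would be MDS (meets Singleton bound).


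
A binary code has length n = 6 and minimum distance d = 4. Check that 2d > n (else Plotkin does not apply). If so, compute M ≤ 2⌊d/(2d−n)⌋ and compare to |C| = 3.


Plotkin bound M ≤ 4; given |C| = 3 ≤ bound (satisfied).

Check applicability: 2d = 8, n = 6.
2d − n = 2 > 0, so Plotkin applies.
Compute d/(2d−n) = 4/2 ≈ 2.0000.
⌊d/(2d−n)⌋ = 2.
Plotkin bound: M ≤ 2·2 = 4.
Given |C| = 3, check: satisfied.
This |C| is below the Plotkin bound.


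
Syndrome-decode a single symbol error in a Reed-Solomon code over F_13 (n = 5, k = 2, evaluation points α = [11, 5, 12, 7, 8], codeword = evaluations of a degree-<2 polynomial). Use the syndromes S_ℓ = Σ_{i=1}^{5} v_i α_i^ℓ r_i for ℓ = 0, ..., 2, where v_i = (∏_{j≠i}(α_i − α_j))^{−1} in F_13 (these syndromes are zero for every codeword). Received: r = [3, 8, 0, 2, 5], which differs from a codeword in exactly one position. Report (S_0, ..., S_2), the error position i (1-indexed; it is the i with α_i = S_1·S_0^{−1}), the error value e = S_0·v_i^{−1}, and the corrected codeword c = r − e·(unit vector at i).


S = (11, 10, 2), error at position 5, error magnitude e = 6, c = [3, 8, 0, 2, 12].

Step 1: column multipliers v_i = (∏_{j≠i}(α_i − α_j))^{−1} mod 13.
  i = 1 (α = 11): (11−5)(11−12)(11−7)(11−8) = 6·(−1)·4·3 = −72 ≡ 6, so v_1 = 6^{−1} = 11 (mod 13).
  i = 2 (α = 5): (5−11)(5−12)(5−7)(5−8) = (−6)·(−7)·(−2)·(−3) = 252 ≡ 5, so v_2 = 5^{−1} = 8 (mod 13).
  i = 3 (α = 12): (12−11)(12−5)(12−7)(12−8) = 1·7·5·4 = 140 ≡ 10, so v_3 = 10^{−1} = 4 (mod 13).
  i = 4 (α = 7): (7−11)(7−5)(7−12)(7−8) = (−4)·2·(−5)·(−1) = −40 ≡ 12, so v_4 = 12^{−1} = 12 (mod 13).
  i = 5 (α = 8): (8−11)(8−5)(8−12)(8−7) = (−3)·3·(−4)·1 = 36 ≡ 10, so v_5 = 10^{−1} = 4 (mod 13).
  v = [11, 8, 4, 12, 4].
Step 2: syndromes of r = [3, 8, 0, 2, 5] (all sums mod 13).
  S_0 = Σ v_i r_i = 11·3 + 8·8 + 4·0 + 12·2 + 4·5 = 141 ≡ 11.
  S_1 = Σ v_i α_i r_i = 11·11·3 + 8·5·8 + 4·12·0 + 12·7·2 + 4·8·5 = 1011 ≡ 10.
  α_i^2 mod 13 = [4, 12, 1, 10, 12].
  S_2 = Σ v_i α_i^2 r_i = 11·4·3 + 8·12·8 + 4·1·0 + 12·10·2 + 4·12·5 = 1380 ≡ 2.
  S = (11, 10, 2) ≠ 0, so r is not a codeword (an error is present).
Step 3: locate the error. For a single error e at position i, S_ℓ = v_i·e·α_i^ℓ, so α_err = S_1/S_0.
  S_0^{−1} = 11^{−1} = 6 (mod 13), so α_err = 10·6 = 60 ≡ 8 = α_5. Error position i = 5.
  Consistency check: S_2/S_1 = 2·4 = 8 ≡ 8 = α_err ✓ (single-error assumption holds).
Step 4: error magnitude e = S_0/v_5 = S_0·∏_{j≠5}(α_5 − α_j) = 11·10 = 110 ≡ 6 (mod 13).
Step 5: correct position 5: c_5 = r_5 − e = 5 − 6 ≡ 12 (mod 13). Hence c = [3, 8, 0, 2, 12].
  Check: interpolating c through the α_i gives m(x) = 10 + 10·x (degree < 2) with m(α_i) = c_i for every i, so c is indeed a codeword.


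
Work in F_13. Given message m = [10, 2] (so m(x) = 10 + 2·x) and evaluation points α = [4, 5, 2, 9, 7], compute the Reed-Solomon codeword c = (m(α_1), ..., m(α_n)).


c = [5, 7, 1, 2, 11]

Message polynomial: m(x) = 10 + 2·x (mod 13).
For each evaluation point α_i, compute m(α_i) mod 13:
  α_1 = 4: Horner steps 2 → 5, so m(4) = 5.
  α_2 = 5: Horner steps 2 → 7, so m(5) = 7.
  α_3 = 2: Horner steps 2 → 1, so m(2) = 1.
  α_4 = 9: Horner steps 2 → 2, so m(9) = 2.
  α_5 = 7: Horner steps 2 → 11, so m(7) = 11.
Codeword c = [5, 7, 1, 2, 11] ∈ F_13^5.


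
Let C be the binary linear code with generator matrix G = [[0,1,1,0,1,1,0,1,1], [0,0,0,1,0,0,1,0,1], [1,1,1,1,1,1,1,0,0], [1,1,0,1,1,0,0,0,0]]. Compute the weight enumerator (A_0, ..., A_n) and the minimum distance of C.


Weight distribution: A_0 = 1, A_2 = 1, A_3 = 2, A_4 = 3, A_5 = 4, A_6 = 3, A_7 = 2. Minimum distance d = 2.

Enumerate all 2^4 = 16 messages m ∈ F_2^4.
For each, compute codeword c = mG in F_2^9, then tally its weight.
  m = 0000 → c = 000000000, weight = 0.
  m = 1000 → c = 011011011, weight = 6.
  m = 0100 → c = 000100101, weight = 3.
  m = 1100 → c = 011111110, weight = 7.
  m = 0010 → c = 111111100, weight = 7.
  m = 1010 → c = 100100111, weight = 5.
  m = 0110 → c = 111011001, weight = 6.
  m = 1110 → c = 100000010, weight = 2.
  m = 0001 → c = 110110000, weight = 4.
  m = 1001 → c = 101101011, weight = 6.
  m = 0101 → c = 110010101, weight = 5.
  m = 1101 → c = 101001110, weight = 5.
  m = 0011 → c = 001001100, weight = 3.
  m = 1011 → c = 010010111, weight = 5.
  m = 0111 → c = 001101001, weight = 4.
  m = 1111 → c = 010110010, weight = 4.
Tally weights:
  weight 0: 1 codewords.
  weight 2: 1 codewords.
  weight 3: 2 codewords.
  weight 4: 3 codewords.
  weight 5: 4 codewords.
  weight 6: 3 codewords.
  weight 7: 2 codewords.
Minimum distance d = smallest w > 0 with A_w > 0 = 2.
Sanity: Σ A_w = 16 = 2^4 = 16 ✓.


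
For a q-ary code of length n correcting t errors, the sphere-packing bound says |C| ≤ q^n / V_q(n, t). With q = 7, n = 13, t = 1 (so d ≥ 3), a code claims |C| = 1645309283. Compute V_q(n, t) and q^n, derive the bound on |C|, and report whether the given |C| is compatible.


V_q(n, t) = 79, q^n = 96889010407, Hamming bound = 1226443169, |C| = 1645309283 > bound (violated).

Step 1: Compute V_q(n, t) = Σ_{j=0}^1 C(n, j) (q−1)^j.
  j = 0: C(13,0)·(6)^0 = 1·1 = 1.
  j = 1: C(13,1)·(6)^1 = 13·6 = 78.
  V_q(n, t) = 1 + 78 = 79.
Step 2: q^n = 7^13 = 96889010407.
Step 3: Hamming bound ⌊q^n / V_q(n,t)⌋ = ⌊96889010407/79⌋ = 1226443169.
Step 4: Compare |C| = 1645309283 to 1226443169: violated.
The claimed |C| lies above the Hamming bound, so no 7-ary code of length 13 with d ≥ 3 can have 1645309283 codewords.


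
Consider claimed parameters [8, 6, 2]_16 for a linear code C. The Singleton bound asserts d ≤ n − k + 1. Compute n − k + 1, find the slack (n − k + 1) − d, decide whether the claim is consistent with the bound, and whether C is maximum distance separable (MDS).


Singleton RHS = n − k + 1 = 3, slack = 1, bound satisfied, not MDS.

Singleton bound: d ≤ n − k + 1.
Here n = 8, k = 6, so n − k + 1 = 3.
Given d = 2, check d ≤ 3: YES.
Slack = (n − k + 1) − d = 1.
The code is NOT MDS (slack = 1 > 0).
Description: the claimed parameters are [8, 6, 2]_16; such a code would be non-MDS.


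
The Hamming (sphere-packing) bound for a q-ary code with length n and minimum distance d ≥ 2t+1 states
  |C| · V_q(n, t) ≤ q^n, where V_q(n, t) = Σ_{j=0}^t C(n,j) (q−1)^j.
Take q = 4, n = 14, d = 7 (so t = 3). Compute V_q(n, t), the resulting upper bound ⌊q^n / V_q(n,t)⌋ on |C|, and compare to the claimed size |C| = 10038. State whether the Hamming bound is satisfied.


V_q(n, t) = 10690, q^n = 268435456, Hamming bound = 25110, |C| = 10038 ≤ bound (satisfied).

Step 1: Compute V_q(n, t) = Σ_{j=0}^3 C(n, j) (q−1)^j.
  j = 0: C(14,0)·(3)^0 = 1·1 = 1.
  j = 1: C(14,1)·(3)^1 = 14·3 = 42.
  j = 2: C(14,2)·(3)^2 = 91·9 = 819.
  j = 3: C(14,3)·(3)^3 = 364·27 = 9828.
  V_q(n, t) = 1 + 42 + 819 + 9828 = 10690.
Step 2: q^n = 4^14 = 268435456.
Step 3: Hamming bound ⌊q^n / V_q(n,t)⌋ = ⌊268435456/10690⌋ = 25110.
Step 4: Compare |C| = 10038 to 25110: satisfied.
The claimed |C| lies below the Hamming bound.


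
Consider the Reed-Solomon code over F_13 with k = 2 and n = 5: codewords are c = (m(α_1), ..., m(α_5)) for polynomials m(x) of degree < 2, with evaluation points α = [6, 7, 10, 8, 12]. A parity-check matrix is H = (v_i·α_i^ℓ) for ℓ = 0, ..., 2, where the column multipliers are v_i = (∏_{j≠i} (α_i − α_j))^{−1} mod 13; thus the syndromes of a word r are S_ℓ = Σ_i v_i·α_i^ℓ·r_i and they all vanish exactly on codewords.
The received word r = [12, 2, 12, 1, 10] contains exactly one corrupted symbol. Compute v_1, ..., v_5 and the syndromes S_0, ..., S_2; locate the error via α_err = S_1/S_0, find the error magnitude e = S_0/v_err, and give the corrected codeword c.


S = (1, 6, 10), error at position 1, error magnitude e = 9, c = [3, 2, 12, 1, 10].

Step 1: column multipliers v_i = (∏_{j≠i}(α_i − α_j))^{−1} mod 13.
  i = 1 (α = 6): (6−7)(6−10)(6−8)(6−12) = (−1)·(−4)·(−2)·(−6) = 48 ≡ 9, so v_1 = 9^{−1} = 3 (mod 13).
  i = 2 (α = 7): (7−6)(7−10)(7−8)(7−12) = 1·(−3)·(−1)·(−5) = −15 ≡ 11, so v_2 = 11^{−1} = 6 (mod 13).
  i = 3 (α = 10): (10−6)(10−7)(10−8)(10−12) = 4·3·2·(−2) = −48 ≡ 4, so v_3 = 4^{−1} = 10 (mod 13).
  i = 4 (α = 8): (8−6)(8−7)(8−10)(8−12) = 2·1·(−2)·(−4) = 16 ≡ 3, so v_4 = 3^{−1} = 9 (mod 13).
  i = 5 (α = 12): (12−6)(12−7)(12−10)(12−8) = 6·5·2·4 = 240 ≡ 6, so v_5 = 6^{−1} = 11 (mod 13).
  v = [3, 6, 10, 9, 11].
Step 2: syndromes of r = [12, 2, 12, 1, 10] (all sums mod 13).
  S_0 = Σ v_i r_i = 3·12 + 6·2 + 10·12 + 9·1 + 11·10 = 287 ≡ 1.
  S_1 = Σ v_i α_i r_i = 3·6·12 + 6·7·2 + 10·10·12 + 9·8·1 + 11·12·10 = 2892 ≡ 6.
  α_i^2 mod 13 = [10, 10, 9, 12, 1].
  S_2 = Σ v_i α_i^2 r_i = 3·10·12 + 6·10·2 + 10·9·12 + 9·12·1 + 11·1·10 = 1778 ≡ 10.
  S = (1, 6, 10) ≠ 0, so r is not a codeword (an error is present).
Step 3: locate the error. For a single error e at position i, S_ℓ = v_i·e·α_i^ℓ, so α_err = S_1/S_0.
  S_0^{−1} = 1^{−1} = 1 (mod 13), so α_err = 6·1 = 6 ≡ 6 = α_1. Error position i = 1.
  Consistency check: S_2/S_1 = 10·11 = 110 ≡ 6 = α_err ✓ (single-error assumption holds).
Step 4: error magnitude e = S_0/v_1 = S_0·∏_{j≠1}(α_1 − α_j) = 1·9 = 9 ≡ 9 (mod 13).
Step 5: correct position 1: c_1 = r_1 − e = 12 − 9 ≡ 3 (mod 13). Hence c = [3, 2, 12, 1, 10].
  Check: interpolating c through the α_i gives m(x) = 9 + 12·x (degree < 2) with m(α_i) = c_i for every i, so c is indeed a codeword.


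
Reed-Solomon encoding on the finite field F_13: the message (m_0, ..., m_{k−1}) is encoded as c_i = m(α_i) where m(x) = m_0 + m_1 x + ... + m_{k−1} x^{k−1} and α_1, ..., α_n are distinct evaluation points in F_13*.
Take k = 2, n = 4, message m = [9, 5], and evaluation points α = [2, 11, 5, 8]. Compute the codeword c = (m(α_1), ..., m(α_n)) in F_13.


c = [6, 12, 8, 10]

Message polynomial: m(x) = 9 + 5·x (mod 13).
For each evaluation point α_i, compute m(α_i) mod 13:
  α_1 = 2: Horner steps 5 → 6, so m(2) = 6.
  α_2 = 11: Horner steps 5 → 12, so m(11) = 12.
  α_3 = 5: Horner steps 5 → 8, so m(5) = 8.
  α_4 = 8: Horner steps 5 → 10, so m(8) = 10.
Codeword c = [6, 12, 8, 10] ∈ F_13^4.


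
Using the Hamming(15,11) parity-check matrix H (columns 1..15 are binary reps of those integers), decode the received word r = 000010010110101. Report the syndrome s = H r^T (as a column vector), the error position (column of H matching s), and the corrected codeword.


s = (1, 1, 1, 0)^T, error position = 14, corrected codeword c = 000010010110111

Compute s = H r^T mod 2 one row at a time:
  s_1 = 1 + 0 + 1 + 1 + 0 + 1 + 0 + 1 = 5 ≡ 1 (mod 2).
  s_2 = 0 + 1 + 0 + 0 + 0 + 1 + 0 + 1 = 3 ≡ 1 (mod 2).
  s_3 = 0 + 0 + 0 + 0 + 1 + 1 + 0 + 1 = 3 ≡ 1 (mod 2).
  s_4 = 0 + 0 + 1 + 0 + 0 + 1 + 1 + 1 = 4 ≡ 0 (mod 2).
s = (1, 1, 1, 0)^T — this equals column 14 of H (binary 1110), so error is at position 14.
Correct: flip bit 14 of r = 000010010110101 to get c = 000010010110111.


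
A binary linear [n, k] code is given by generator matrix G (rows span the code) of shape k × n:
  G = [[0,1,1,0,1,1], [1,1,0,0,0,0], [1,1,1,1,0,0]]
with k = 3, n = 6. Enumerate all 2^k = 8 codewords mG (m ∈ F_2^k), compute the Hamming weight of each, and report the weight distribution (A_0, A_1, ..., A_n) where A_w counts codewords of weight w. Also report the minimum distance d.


Weight distribution: A_0 = 1, A_2 = 2, A_4 = 5. Minimum distance d = 2.

Enumerate all 2^3 = 8 messages m ∈ F_2^3.
For each, compute codeword c = mG in F_2^6, then tally its weight.
  m = 000 → c = 000000, weight = 0.
  m = 100 → c = 011011, weight = 4.
  m = 010 → c = 110000, weight = 2.
  m = 110 → c = 101011, weight = 4.
  m = 001 → c = 111100, weight = 4.
  m = 101 → c = 100111, weight = 4.
  m = 011 → c = 001100, weight = 2.
  m = 111 → c = 010111, weight = 4.
Tally weights:
  weight 0: 1 codewords.
  weight 2: 2 codewords.
  weight 4: 5 codewords.
Minimum distance d = smallest w > 0 with A_w > 0 = 2.
Sanity: Σ A_w = 8 = 2^3 = 8 ✓.


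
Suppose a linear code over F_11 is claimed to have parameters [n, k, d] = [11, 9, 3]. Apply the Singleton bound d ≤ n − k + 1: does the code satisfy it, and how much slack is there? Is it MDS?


Singleton RHS = n − k + 1 = 3, slack = 0, bound satisfied, MDS.

Singleton bound: d ≤ n − k + 1.
Here n = 11, k = 9, so n − k + 1 = 3.
Given d = 3, check d ≤ 3: YES.
Slack = (n − k + 1) − d = 0.
The code is MDS (slack = 0).
Description: the claimed parameters are [11, 9, 3]_11; such a code would be MDS (meets Singleton bound).


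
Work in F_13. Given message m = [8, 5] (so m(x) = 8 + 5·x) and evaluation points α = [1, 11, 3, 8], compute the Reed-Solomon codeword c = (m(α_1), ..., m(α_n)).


c = [0, 11, 10, 9]

Message polynomial: m(x) = 8 + 5·x (mod 13).
For each evaluation point α_i, compute m(α_i) mod 13:
  α_1 = 1: Horner steps 5 → 0, so m(1) = 0.
  α_2 = 11: Horner steps 5 → 11, so m(11) = 11.
  α_3 = 3: Horner steps 5 → 10, so m(3) = 10.
  α_4 = 8: Horner steps 5 → 9, so m(8) = 9.
Codeword c = [0, 11, 10, 9] ∈ F_13^4.


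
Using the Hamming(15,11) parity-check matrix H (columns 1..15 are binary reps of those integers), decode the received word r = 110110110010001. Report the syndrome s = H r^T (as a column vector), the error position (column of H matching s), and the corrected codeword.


s = (1, 0, 0, 1)^T, error position = 9, corrected codeword c = 110110111010001

Compute s = H r^T mod 2 one row at a time:
  s_1 = 1 + 0 + 0 + 1 + 0 + 0 + 0 + 1 = 3 ≡ 1 (mod 2).
  s_2 = 1 + 1 + 0 + 1 + 0 + 0 + 0 + 1 = 4 ≡ 0 (mod 2).
  s_3 = 1 + 0 + 0 + 1 + 0 + 1 + 0 + 1 = 4 ≡ 0 (mod 2).
  s_4 = 1 + 0 + 1 + 1 + 0 + 1 + 0 + 1 = 5 ≡ 1 (mod 2).
s = (1, 0, 0, 1)^T — this equals column 9 of H (binary 1001), so error is at position 9.
Correct: flip bit 9 of r = 110110110010001 to get c = 110110111010001.


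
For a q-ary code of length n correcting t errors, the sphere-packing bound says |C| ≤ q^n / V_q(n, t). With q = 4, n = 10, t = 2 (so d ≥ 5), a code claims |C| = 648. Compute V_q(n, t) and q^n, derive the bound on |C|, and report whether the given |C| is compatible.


V_q(n, t) = 436, q^n = 1048576, Hamming bound = 2404, |C| = 648 ≤ bound (satisfied).

Step 1: Compute V_q(n, t) = Σ_{j=0}^2 C(n, j) (q−1)^j.
  j = 0: C(10,0)·(3)^0 = 1·1 = 1.
  j = 1: C(10,1)·(3)^1 = 10·3 = 30.
  j = 2: C(10,2)·(3)^2 = 45·9 = 405.
  V_q(n, t) = 1 + 30 + 405 = 436.
Step 2: q^n = 4^10 = 1048576.
Step 3: Hamming bound ⌊q^n / V_q(n,t)⌋ = ⌊1048576/436⌋ = 2404.
Step 4: Compare |C| = 648 to 2404: satisfied.
The claimed |C| lies below the Hamming bound.


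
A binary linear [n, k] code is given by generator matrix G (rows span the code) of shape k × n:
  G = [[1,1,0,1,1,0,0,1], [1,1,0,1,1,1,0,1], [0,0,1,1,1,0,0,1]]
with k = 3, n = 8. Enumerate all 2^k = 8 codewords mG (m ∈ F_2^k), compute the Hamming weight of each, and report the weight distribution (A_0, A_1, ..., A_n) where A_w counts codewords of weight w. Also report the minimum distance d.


Weight distribution: A_0 = 1, A_1 = 1, A_3 = 1, A_4 = 2, A_5 = 2, A_6 = 1. Minimum distance d = 1.

Enumerate all 2^3 = 8 messages m ∈ F_2^3.
For each, compute codeword c = mG in F_2^8, then tally its weight.
  m = 000 → c = 00000000, weight = 0.
  m = 100 → c = 11011001, weight = 5.
  m = 010 → c = 11011101, weight = 6.
  m = 110 → c = 00000100, weight = 1.
  m = 001 → c = 00111001, weight = 4.
  m = 101 → c = 11100000, weight = 3.
  m = 011 → c = 11100100, weight = 4.
  m = 111 → c = 00111101, weight = 5.
Tally weights:
  weight 0: 1 codewords.
  weight 1: 1 codewords.
  weight 3: 1 codewords.
  weight 4: 2 codewords.
  weight 5: 2 codewords.
  weight 6: 1 codewords.
Minimum distance d = smallest w > 0 with A_w > 0 = 1.
Sanity: Σ A_w = 8 = 2^3 = 8 ✓.


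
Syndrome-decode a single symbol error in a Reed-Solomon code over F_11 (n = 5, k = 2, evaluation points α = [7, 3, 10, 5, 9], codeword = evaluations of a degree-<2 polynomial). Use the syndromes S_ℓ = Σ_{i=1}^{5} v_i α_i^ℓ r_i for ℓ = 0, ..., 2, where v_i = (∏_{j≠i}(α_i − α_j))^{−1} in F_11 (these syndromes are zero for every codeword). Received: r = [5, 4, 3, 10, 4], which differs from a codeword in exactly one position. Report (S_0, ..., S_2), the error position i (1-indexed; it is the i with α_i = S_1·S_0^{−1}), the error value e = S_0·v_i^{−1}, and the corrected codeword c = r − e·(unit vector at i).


S = (10, 2, 7), error at position 5, error magnitude e = 4, c = [5, 4, 3, 10, 0].

Step 1: column multipliers v_i = (∏_{j≠i}(α_i − α_j))^{−1} mod 11.
  i = 1 (α = 7): (7−3)(7−10)(7−5)(7−9) = 4·(−3)·2·(−2) = 48 ≡ 4, so v_1 = 4^{−1} = 3 (mod 11).
  i = 2 (α = 3): (3−7)(3−10)(3−5)(3−9) = (−4)·(−7)·(−2)·(−6) = 336 ≡ 6, so v_2 = 6^{−1} = 2 (mod 11).
  i = 3 (α = 10): (10−7)(10−3)(10−5)(10−9) = 3·7·5·1 = 105 ≡ 6, so v_3 = 6^{−1} = 2 (mod 11).
  i = 4 (α = 5): (5−7)(5−3)(5−10)(5−9) = (−2)·2·(−5)·(−4) = −80 ≡ 8, so v_4 = 8^{−1} = 7 (mod 11).
  i = 5 (α = 9): (9−7)(9−3)(9−10)(9−5) = 2·6·(−1)·4 = −48 ≡ 7, so v_5 = 7^{−1} = 8 (mod 11).
  v = [3, 2, 2, 7, 8].
Step 2: syndromes of r = [5, 4, 3, 10, 4] (all sums mod 11).
  S_0 = Σ v_i r_i = 3·5 + 2·4 + 2·3 + 7·10 + 8·4 = 131 ≡ 10.
  S_1 = Σ v_i α_i r_i = 3·7·5 + 2·3·4 + 2·10·3 + 7·5·10 + 8·9·4 = 827 ≡ 2.
  α_i^2 mod 11 = [5, 9, 1, 3, 4].
  S_2 = Σ v_i α_i^2 r_i = 3·5·5 + 2·9·4 + 2·1·3 + 7·3·10 + 8·4·4 = 491 ≡ 7.
  S = (10, 2, 7) ≠ 0, so r is not a codeword (an error is present).
Step 3: locate the error. For a single error e at position i, S_ℓ = v_i·e·α_i^ℓ, so α_err = S_1/S_0.
  S_0^{−1} = 10^{−1} = 10 (mod 11), so α_err = 2·10 = 20 ≡ 9 = α_5. Error position i = 5.
  Consistency check: S_2/S_1 = 7·6 = 42 ≡ 9 = α_err ✓ (single-error assumption holds).
Step 4: error magnitude e = S_0/v_5 = S_0·∏_{j≠5}(α_5 − α_j) = 10·7 = 70 ≡ 4 (mod 11).
Step 5: correct position 5: c_5 = r_5 − e = 4 − 4 ≡ 0 (mod 11). Hence c = [5, 4, 3, 10, 0].
  Check: interpolating c through the α_i gives m(x) = 6 + 3·x (degree < 2) with m(α_i) = c_i for every i, so c is indeed a codeword.


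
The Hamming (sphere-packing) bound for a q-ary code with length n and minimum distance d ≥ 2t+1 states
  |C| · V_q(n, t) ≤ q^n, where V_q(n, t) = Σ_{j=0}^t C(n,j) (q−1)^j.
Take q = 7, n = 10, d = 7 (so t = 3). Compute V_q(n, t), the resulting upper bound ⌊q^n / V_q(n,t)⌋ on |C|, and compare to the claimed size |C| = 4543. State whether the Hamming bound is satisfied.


V_q(n, t) = 27601, q^n = 282475249, Hamming bound = 10234, |C| = 4543 ≤ bound (satisfied).

Step 1: Compute V_q(n, t) = Σ_{j=0}^3 C(n, j) (q−1)^j.
  j = 0: C(10,0)·(6)^0 = 1·1 = 1.
  j = 1: C(10,1)·(6)^1 = 10·6 = 60.
  j = 2: C(10,2)·(6)^2 = 45·36 = 1620.
  j = 3: C(10,3)·(6)^3 = 120·216 = 25920.
  V_q(n, t) = 1 + 60 + 1620 + 25920 = 27601.
Step 2: q^n = 7^10 = 282475249.
Step 3: Hamming bound ⌊q^n / V_q(n,t)⌋ = ⌊282475249/27601⌋ = 10234.
Step 4: Compare |C| = 4543 to 10234: satisfied.
The claimed |C| lies below the Hamming bound.


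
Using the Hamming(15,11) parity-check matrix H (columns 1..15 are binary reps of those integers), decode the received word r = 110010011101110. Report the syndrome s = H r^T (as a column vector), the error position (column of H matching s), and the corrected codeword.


s = (0, 0, 1, 0)^T, error position = 2, corrected codeword c = 100010011101110

Compute s = H r^T mod 2 one row at a time:
  s_1 = 1 + 1 + 1 + 0 + 1 + 1 + 1 + 0 = 6 ≡ 0 (mod 2).
  s_2 = 0 + 1 + 0 + 0 + 1 + 1 + 1 + 0 = 4 ≡ 0 (mod 2).
  s_3 = 1 + 0 + 0 + 0 + 1 + 0 + 1 + 0 = 3 ≡ 1 (mod 2).
  s_4 = 1 + 0 + 1 + 0 + 1 + 0 + 1 + 0 = 4 ≡ 0 (mod 2).
s = (0, 0, 1, 0)^T — this equals column 2 of H (binary 0010), so error is at position 2.
Correct: flip bit 2 of r = 110010011101110 to get c = 100010011101110.


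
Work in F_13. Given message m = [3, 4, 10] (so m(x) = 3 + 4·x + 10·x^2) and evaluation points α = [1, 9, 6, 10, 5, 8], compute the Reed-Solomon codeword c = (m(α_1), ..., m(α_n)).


c = [4, 4, 10, 3, 0, 12]

Message polynomial: m(x) = 3 + 4·x + 10·x^2 (mod 13).
For each evaluation point α_i, compute m(α_i) mod 13:
  α_1 = 1: Horner steps 10 → 1 → 4, so m(1) = 4.
  α_2 = 9: Horner steps 10 → 3 → 4, so m(9) = 4.
  α_3 = 6: Horner steps 10 → 12 → 10, so m(6) = 10.
  α_4 = 10: Horner steps 10 → 0 → 3, so m(10) = 3.
  α_5 = 5: Horner steps 10 → 2 → 0, so m(5) = 0.
  α_6 = 8: Horner steps 10 → 6 → 12, so m(8) = 12.
Codeword c = [4, 4, 10, 3, 0, 12] ∈ F_13^6.


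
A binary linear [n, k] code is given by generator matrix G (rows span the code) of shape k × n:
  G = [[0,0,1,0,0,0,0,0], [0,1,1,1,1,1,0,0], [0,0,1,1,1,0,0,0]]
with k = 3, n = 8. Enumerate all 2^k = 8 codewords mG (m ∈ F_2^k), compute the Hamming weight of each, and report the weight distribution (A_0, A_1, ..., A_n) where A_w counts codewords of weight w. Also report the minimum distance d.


Weight distribution: A_0 = 1, A_1 = 1, A_2 = 2, A_3 = 2, A_4 = 1, A_5 = 1. Minimum distance d = 1.

Enumerate all 2^3 = 8 messages m ∈ F_2^3.
For each, compute codeword c = mG in F_2^8, then tally its weight.
  m = 000 → c = 00000000, weight = 0.
  m = 100 → c = 00100000, weight = 1.
  m = 010 → c = 01111100, weight = 5.
  m = 110 → c = 01011100, weight = 4.
  m = 001 → c = 00111000, weight = 3.
  m = 101 → c = 00011000, weight = 2.
  m = 011 → c = 01000100, weight = 2.
  m = 111 → c = 01100100, weight = 3.
Tally weights:
  weight 0: 1 codewords.
  weight 1: 1 codewords.
  weight 2: 2 codewords.
  weight 3: 2 codewords.
  weight 4: 1 codewords.
  weight 5: 1 codewords.
Minimum distance d = smallest w > 0 with A_w > 0 = 1.
Sanity: Σ A_w = 8 = 2^3 = 8 ✓.


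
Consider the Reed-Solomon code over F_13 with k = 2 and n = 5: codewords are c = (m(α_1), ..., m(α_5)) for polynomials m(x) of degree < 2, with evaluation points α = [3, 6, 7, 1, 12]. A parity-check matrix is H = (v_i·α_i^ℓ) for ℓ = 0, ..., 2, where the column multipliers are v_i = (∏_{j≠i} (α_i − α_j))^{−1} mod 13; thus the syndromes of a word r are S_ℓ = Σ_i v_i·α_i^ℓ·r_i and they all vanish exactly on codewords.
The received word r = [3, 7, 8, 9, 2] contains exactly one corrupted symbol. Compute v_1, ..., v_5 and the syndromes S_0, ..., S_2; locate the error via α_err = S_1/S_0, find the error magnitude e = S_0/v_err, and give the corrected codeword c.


S = (3, 8, 4), error at position 3, error magnitude e = 4, c = [3, 7, 4, 9, 2].

Step 1: column multipliers v_i = (∏_{j≠i}(α_i − α_j))^{−1} mod 13.
  i = 1 (α = 3): (3−6)(3−7)(3−1)(3−12) = (−3)·(−4)·2·(−9) = −216 ≡ 5, so v_1 = 5^{−1} = 8 (mod 13).
  i = 2 (α = 6): (6−3)(6−7)(6−1)(6−12) = 3·(−1)·5·(−6) = 90 ≡ 12, so v_2 = 12^{−1} = 12 (mod 13).
  i = 3 (α = 7): (7−3)(7−6)(7−1)(7−12) = 4·1·6·(−5) = −120 ≡ 10, so v_3 = 10^{−1} = 4 (mod 13).
  i = 4 (α = 1): (1−3)(1−6)(1−7)(1−12) = (−2)·(−5)·(−6)·(−11) = 660 ≡ 10, so v_4 = 10^{−1} = 4 (mod 13).
  i = 5 (α = 12): (12−3)(12−6)(12−7)(12−1) = 9·6·5·11 = 2970 ≡ 6, so v_5 = 6^{−1} = 11 (mod 13).
  v = [8, 12, 4, 4, 11].
Step 2: syndromes of r = [3, 7, 8, 9, 2] (all sums mod 13).
  S_0 = Σ v_i r_i = 8·3 + 12·7 + 4·8 + 4·9 + 11·2 = 198 ≡ 3.
  S_1 = Σ v_i α_i r_i = 8·3·3 + 12·6·7 + 4·7·8 + 4·1·9 + 11·12·2 = 1100 ≡ 8.
  α_i^2 mod 13 = [9, 10, 10, 1, 1].
  S_2 = Σ v_i α_i^2 r_i = 8·9·3 + 12·10·7 + 4·10·8 + 4·1·9 + 11·1·2 = 1434 ≡ 4.
  S = (3, 8, 4) ≠ 0, so r is not a codeword (an error is present).
Step 3: locate the error. For a single error e at position i, S_ℓ = v_i·e·α_i^ℓ, so α_err = S_1/S_0.
  S_0^{−1} = 3^{−1} = 9 (mod 13), so α_err = 8·9 = 72 ≡ 7 = α_3. Error position i = 3.
  Consistency check: S_2/S_1 = 4·5 = 20 ≡ 7 = α_err ✓ (single-error assumption holds).
Step 4: error magnitude e = S_0/v_3 = S_0·∏_{j≠3}(α_3 − α_j) = 3·10 = 30 ≡ 4 (mod 13).
Step 5: correct position 3: c_3 = r_3 − e = 8 − 4 ≡ 4 (mod 13). Hence c = [3, 7, 4, 9, 2].
  Check: interpolating c through the α_i gives m(x) = 12 + 10·x (degree < 2) with m(α_i) = c_i for every i, so c is indeed a codeword.


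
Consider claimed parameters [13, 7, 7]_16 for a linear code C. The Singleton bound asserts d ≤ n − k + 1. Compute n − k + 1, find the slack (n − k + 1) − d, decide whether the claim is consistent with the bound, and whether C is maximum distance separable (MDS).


Singleton RHS = n − k + 1 = 7, slack = 0, bound satisfied, MDS.

Singleton bound: d ≤ n − k + 1.
Here n = 13, k = 7, so n − k + 1 = 7.
Given d = 7, check d ≤ 7: YES.
Slack = (n − k + 1) − d = 0.
The code is MDS (slack = 0).
Description: the claimed parameters are [13, 7, 7]_16; such a code would be MDS (meets Singleton bound).


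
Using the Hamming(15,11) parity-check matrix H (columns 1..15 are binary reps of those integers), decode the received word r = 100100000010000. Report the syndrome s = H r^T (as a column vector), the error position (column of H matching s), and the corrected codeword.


s = (1, 1, 1, 0)^T, error position = 14, corrected codeword c = 100100000010010

Compute s = H r^T mod 2 one row at a time:
  s_1 = 0 + 0 + 0 + 1 + 0 + 0 + 0 + 0 = 1 ≡ 1 (mod 2).
  s_2 = 1 + 0 + 0 + 0 + 0 + 0 + 0 + 0 = 1 ≡ 1 (mod 2).
  s_3 = 0 + 0 + 0 + 0 + 0 + 1 + 0 + 0 = 1 ≡ 1 (mod 2).
  s_4 = 1 + 0 + 0 + 0 + 0 + 1 + 0 + 0 = 2 ≡ 0 (mod 2).
s = (1, 1, 1, 0)^T — this equals column 14 of H (binary 1110), so error is at position 14.
Correct: flip bit 14 of r = 100100000010000 to get c = 100100000010010.
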